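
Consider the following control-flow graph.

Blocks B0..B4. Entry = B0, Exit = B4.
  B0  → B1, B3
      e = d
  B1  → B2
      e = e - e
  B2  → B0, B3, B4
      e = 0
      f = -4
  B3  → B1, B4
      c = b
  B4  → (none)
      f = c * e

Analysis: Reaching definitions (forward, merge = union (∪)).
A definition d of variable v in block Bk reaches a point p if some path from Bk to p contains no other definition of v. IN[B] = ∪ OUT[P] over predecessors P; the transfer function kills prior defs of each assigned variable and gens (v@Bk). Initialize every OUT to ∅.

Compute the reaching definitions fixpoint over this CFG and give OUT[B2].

Per-block solution:
  B0: | IN={c@B3, e@B2, f@B2} | OUT={c@B3, e@B0, f@B2}
  B1: | IN={c@B3, e@B0, e@B2, f@B2} | OUT={c@B3, e@B1, f@B2}
  B2: | IN={c@B3, e@B1, f@B2} | OUT={c@B3, e@B2, f@B2}
  B3: | IN={c@B3, e@B0, e@B2, f@B2} | OUT={c@B3, e@B0, e@B2, f@B2}
  B4: | IN={c@B3, e@B0, e@B2, f@B2} | OUT={c@B3, e@B0, e@B2, f@B4}

Merge at B2: IN[B2] = OUT[B1] = {c@B3, e@B1, f@B2}
Applying B2's transfer function to that IN value gives OUT[B2] (row B2 above).

Answer: {c@B3, e@B2, f@B2}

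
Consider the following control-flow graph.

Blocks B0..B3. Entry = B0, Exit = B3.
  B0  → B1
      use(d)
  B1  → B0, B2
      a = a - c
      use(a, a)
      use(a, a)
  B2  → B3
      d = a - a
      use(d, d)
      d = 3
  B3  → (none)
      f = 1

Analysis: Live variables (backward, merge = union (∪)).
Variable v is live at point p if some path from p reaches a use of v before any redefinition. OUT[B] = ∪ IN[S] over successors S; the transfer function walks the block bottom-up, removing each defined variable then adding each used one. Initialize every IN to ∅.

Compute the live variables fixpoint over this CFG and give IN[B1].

Answer: {a, c, d}

Trace:
Per-block solution:
  B0:   IN={a, c, d}   OUT={a, c, d}
  B1:   IN={a, c, d}   OUT={a, c, d}
  B2:   IN={a}   OUT={}
  B3:   IN={}   OUT={}

Merge at B1: OUT[B1] = IN[B0] ⊔ IN[B2] = {a, c, d}
Applying B1's transfer function to that OUT value gives IN[B1] (row B1 above).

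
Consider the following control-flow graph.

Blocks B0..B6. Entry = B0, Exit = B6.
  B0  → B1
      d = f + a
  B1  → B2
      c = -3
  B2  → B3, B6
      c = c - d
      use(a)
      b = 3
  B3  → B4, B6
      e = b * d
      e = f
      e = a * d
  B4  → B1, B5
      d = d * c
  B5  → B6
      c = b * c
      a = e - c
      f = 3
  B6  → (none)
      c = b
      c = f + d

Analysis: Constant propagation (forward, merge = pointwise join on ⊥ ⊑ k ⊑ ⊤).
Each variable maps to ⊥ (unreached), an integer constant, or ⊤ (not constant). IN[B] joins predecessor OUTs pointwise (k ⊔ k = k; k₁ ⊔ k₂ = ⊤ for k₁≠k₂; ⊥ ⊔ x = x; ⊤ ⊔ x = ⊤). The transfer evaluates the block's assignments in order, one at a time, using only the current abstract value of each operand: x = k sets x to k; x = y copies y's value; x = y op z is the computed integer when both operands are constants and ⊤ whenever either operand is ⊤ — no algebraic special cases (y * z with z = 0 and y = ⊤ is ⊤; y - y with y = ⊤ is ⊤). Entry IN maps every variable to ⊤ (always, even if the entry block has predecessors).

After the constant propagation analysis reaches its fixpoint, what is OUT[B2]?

Fixpoint table:
  B0:  IN=(all ⊤)  OUT=(all ⊤)
  B1:  IN=(all ⊤)  OUT={c:-3; rest ⊤}
  B2:  IN={c:-3; rest ⊤}  OUT={b:3; rest ⊤}
  B3:  IN={b:3; rest ⊤}  OUT={b:3; rest ⊤}
  B4:  IN={b:3; rest ⊤}  OUT={b:3; rest ⊤}
  B5:  IN={b:3; rest ⊤}  OUT={b:3, f:3; rest ⊤}
  B6:  IN={b:3; rest ⊤}  OUT={b:3; rest ⊤}

Merge at B2: IN[B2] = OUT[B1] = {a: ⊤, b: ⊤, c: -3, d: ⊤, e: ⊤, f: ⊤}
Applying B2's transfer function to that IN value gives OUT[B2] (row B2 above).

Answer: {a: ⊤, b: 3, c: ⊤, d: ⊤, e: ⊤, f: ⊤}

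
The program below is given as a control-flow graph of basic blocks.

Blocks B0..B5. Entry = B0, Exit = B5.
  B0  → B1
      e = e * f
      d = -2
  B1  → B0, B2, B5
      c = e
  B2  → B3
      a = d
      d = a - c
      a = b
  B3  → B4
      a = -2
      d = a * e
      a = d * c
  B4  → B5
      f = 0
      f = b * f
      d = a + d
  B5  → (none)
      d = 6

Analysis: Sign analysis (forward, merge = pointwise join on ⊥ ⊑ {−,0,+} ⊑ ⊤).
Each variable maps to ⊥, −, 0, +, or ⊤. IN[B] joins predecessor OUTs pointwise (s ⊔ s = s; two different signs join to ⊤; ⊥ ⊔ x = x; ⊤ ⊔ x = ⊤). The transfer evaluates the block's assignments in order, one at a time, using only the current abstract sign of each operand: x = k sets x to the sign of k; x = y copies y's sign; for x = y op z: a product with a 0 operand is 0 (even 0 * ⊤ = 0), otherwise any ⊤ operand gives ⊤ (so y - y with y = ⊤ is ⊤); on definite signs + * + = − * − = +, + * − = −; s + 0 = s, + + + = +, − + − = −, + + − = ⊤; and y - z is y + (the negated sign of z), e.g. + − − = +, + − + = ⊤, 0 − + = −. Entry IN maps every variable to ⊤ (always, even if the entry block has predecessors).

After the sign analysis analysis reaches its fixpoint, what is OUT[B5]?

Answer: {a: ⊤, b: ⊤, c: ⊤, d: +, e: ⊤, f: ⊤}

Working:
Converged values:
  B0:  IN=(all ⊤)  OUT={d:-; rest ⊤}
  B1:  IN={d:-; rest ⊤}  OUT={d:-; rest ⊤}
  B2:  IN={d:-; rest ⊤}  OUT=(all ⊤)
  B3:  IN=(all ⊤)  OUT=(all ⊤)
  B4:  IN=(all ⊤)  OUT={f:0; rest ⊤}
  B5:  IN=(all ⊤)  OUT={d:+; rest ⊤}

Merge at B5: IN[B5] = OUT[B1] ⊔ OUT[B4] = {a: ⊤, b: ⊤, c: ⊤, d: ⊤, e: ⊤, f: ⊤}
Applying B5's transfer function to that IN value gives OUT[B5] (row B5 above).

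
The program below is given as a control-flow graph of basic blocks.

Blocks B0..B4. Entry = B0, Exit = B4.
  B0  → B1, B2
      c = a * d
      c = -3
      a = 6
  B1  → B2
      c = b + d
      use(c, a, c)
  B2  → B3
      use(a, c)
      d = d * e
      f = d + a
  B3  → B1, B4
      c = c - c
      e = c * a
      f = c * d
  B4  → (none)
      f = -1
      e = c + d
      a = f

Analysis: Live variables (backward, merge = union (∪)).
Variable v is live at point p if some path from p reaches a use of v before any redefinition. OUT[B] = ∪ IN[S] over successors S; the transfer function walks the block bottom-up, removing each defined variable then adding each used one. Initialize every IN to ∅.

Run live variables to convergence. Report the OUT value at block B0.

Fixpoint table:
  B0:   IN={a, b, d, e}   OUT={a, b, c, d, e}
  B1:   IN={a, b, d, e}   OUT={a, b, c, d, e}
  B2:   IN={a, b, c, d, e}   OUT={a, b, c, d}
  B3:   IN={a, b, c, d}   OUT={a, b, c, d, e}
  B4:   IN={c, d}   OUT={}

Merge at B0: OUT[B0] = IN[B1] ⊔ IN[B2] = {a, b, c, d, e}

Answer: {a, b, c, d, e}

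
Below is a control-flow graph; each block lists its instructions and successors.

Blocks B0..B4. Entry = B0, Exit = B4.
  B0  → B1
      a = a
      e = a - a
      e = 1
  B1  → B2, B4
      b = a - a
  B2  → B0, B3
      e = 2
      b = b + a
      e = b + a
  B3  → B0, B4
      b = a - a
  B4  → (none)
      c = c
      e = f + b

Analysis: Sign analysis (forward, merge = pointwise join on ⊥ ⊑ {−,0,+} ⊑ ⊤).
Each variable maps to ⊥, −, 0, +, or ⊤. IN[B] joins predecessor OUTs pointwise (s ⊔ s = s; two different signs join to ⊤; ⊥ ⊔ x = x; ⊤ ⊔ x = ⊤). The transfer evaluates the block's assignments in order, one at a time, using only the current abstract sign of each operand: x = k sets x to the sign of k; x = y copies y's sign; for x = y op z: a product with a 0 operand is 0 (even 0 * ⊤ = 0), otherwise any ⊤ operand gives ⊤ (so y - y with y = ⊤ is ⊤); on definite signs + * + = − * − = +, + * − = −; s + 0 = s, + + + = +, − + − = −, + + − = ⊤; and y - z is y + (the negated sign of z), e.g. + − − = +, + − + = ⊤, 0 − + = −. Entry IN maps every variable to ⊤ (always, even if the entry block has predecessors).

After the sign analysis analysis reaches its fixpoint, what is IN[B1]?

Answer: {a: ⊤, b: ⊤, c: ⊤, d: ⊤, e: +, f: ⊤}

Trace:
Per-block solution:
  B0:  IN=(all ⊤)  OUT={e:+; rest ⊤}
  B1:  IN={e:+; rest ⊤}  OUT={e:+; rest ⊤}
  B2:  IN={e:+; rest ⊤}  OUT=(all ⊤)
  B3:  IN=(all ⊤)  OUT=(all ⊤)
  B4:  IN=(all ⊤)  OUT=(all ⊤)

Merge at B1: IN[B1] = OUT[B0] = {a: ⊤, b: ⊤, c: ⊤, d: ⊤, e: +, f: ⊤}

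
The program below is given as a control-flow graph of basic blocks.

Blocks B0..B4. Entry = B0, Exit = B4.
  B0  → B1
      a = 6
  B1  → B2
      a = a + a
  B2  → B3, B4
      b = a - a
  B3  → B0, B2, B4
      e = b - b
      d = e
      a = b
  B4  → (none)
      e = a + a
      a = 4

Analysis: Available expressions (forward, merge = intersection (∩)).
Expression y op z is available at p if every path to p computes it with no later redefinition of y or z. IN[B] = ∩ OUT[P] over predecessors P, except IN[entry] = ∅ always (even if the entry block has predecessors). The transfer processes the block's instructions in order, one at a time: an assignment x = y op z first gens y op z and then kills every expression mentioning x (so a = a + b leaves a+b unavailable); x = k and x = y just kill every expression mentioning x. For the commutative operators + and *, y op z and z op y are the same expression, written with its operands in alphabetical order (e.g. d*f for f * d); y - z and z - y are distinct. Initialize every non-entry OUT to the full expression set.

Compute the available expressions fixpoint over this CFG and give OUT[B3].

Converged values:
  B0:  IN={}  OUT={}
  B1:  IN={}  OUT={}
  B2:  IN={}  OUT={a-a}
  B3:  IN={a-a}  OUT={b-b}
  B4:  IN={}  OUT={}

Merge at B3: IN[B3] = OUT[B2] = {a-a}
Applying B3's transfer function to that IN value gives OUT[B3] (row B3 above).

Answer: {b-b}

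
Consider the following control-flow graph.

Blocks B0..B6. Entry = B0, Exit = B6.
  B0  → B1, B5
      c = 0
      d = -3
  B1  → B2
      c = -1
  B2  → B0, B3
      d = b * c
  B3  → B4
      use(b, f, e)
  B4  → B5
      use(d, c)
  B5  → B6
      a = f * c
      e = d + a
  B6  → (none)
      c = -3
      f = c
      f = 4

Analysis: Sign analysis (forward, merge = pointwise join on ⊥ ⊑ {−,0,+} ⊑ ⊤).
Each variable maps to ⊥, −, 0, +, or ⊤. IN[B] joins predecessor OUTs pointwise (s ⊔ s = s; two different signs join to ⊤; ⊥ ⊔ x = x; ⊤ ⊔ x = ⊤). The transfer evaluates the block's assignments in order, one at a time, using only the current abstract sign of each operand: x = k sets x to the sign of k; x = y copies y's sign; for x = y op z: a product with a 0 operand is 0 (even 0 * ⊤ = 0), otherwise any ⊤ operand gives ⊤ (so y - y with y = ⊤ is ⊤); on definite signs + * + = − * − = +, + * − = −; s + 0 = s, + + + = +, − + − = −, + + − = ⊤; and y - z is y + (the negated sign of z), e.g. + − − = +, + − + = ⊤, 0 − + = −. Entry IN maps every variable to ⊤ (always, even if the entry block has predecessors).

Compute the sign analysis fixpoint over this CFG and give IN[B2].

Converged values:
  B0: | IN=(all ⊤) | OUT={c:0, d:-; rest ⊤}
  B1: | IN={c:0, d:-; rest ⊤} | OUT={c:-, d:-; rest ⊤}
  B2: | IN={c:-, d:-; rest ⊤} | OUT={c:-; rest ⊤}
  B3: | IN={c:-; rest ⊤} | OUT={c:-; rest ⊤}
  B4: | IN={c:-; rest ⊤} | OUT={c:-; rest ⊤}
  B5: | IN=(all ⊤) | OUT=(all ⊤)
  B6: | IN=(all ⊤) | OUT={c:-, f:+; rest ⊤}

Merge at B2: IN[B2] = OUT[B1] = {a: ⊤, b: ⊤, c: -, d: -, e: ⊤, f: ⊤}

Answer: {a: ⊤, b: ⊤, c: -, d: -, e: ⊤, f: ⊤}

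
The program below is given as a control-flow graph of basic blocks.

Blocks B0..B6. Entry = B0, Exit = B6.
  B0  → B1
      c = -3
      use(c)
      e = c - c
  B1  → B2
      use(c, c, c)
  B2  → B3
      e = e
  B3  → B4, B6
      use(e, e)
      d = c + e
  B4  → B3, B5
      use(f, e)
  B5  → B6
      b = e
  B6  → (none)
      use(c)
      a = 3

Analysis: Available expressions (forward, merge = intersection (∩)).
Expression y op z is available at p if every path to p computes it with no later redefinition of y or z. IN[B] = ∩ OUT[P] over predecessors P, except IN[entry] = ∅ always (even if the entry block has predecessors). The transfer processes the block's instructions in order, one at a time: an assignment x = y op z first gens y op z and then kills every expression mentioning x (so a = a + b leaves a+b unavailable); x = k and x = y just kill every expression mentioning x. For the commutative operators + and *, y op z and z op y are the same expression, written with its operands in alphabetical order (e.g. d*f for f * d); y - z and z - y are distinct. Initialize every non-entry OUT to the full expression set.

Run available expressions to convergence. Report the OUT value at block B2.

Answer: {c-c}

Derivation:
Fixpoint table:
  B0: | IN={} | OUT={c-c}
  B1: | IN={c-c} | OUT={c-c}
  B2: | IN={c-c} | OUT={c-c}
  B3: | IN={c-c} | OUT={c+e, c-c}
  B4: | IN={c+e, c-c} | OUT={c+e, c-c}
  B5: | IN={c+e, c-c} | OUT={c+e, c-c}
  B6: | IN={c+e, c-c} | OUT={c+e, c-c}

Merge at B2: IN[B2] = OUT[B1] = {c-c}
Applying B2's transfer function to that IN value gives OUT[B2] (row B2 above).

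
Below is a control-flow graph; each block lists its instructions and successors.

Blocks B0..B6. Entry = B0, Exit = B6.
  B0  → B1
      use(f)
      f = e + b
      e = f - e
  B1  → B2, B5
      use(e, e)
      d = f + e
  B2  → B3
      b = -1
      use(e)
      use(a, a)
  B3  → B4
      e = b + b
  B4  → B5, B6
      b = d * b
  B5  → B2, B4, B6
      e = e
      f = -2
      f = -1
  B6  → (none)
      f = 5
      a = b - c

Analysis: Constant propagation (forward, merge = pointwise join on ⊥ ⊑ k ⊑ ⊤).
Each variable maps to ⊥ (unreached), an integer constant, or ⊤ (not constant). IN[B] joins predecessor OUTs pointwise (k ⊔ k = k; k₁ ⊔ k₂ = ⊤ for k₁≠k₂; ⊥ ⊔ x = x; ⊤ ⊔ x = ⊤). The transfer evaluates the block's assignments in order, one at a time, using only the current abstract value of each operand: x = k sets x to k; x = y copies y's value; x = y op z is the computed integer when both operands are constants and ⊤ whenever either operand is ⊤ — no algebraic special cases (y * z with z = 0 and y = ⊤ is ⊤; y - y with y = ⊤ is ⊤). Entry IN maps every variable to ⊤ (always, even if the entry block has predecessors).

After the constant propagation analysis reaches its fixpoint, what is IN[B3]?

Per-block solution:
  B0:  IN=(all ⊤)  OUT=(all ⊤)
  B1:  IN=(all ⊤)  OUT=(all ⊤)
  B2:  IN=(all ⊤)  OUT={b:-1; rest ⊤}
  B3:  IN={b:-1; rest ⊤}  OUT={b:-1, e:-2; rest ⊤}
  B4:  IN=(all ⊤)  OUT=(all ⊤)
  B5:  IN=(all ⊤)  OUT={f:-1; rest ⊤}
  B6:  IN=(all ⊤)  OUT={f:5; rest ⊤}

Merge at B3: IN[B3] = OUT[B2] = {a: ⊤, b: -1, c: ⊤, d: ⊤, e: ⊤, f: ⊤}

Answer: {a: ⊤, b: -1, c: ⊤, d: ⊤, e: ⊤, f: ⊤}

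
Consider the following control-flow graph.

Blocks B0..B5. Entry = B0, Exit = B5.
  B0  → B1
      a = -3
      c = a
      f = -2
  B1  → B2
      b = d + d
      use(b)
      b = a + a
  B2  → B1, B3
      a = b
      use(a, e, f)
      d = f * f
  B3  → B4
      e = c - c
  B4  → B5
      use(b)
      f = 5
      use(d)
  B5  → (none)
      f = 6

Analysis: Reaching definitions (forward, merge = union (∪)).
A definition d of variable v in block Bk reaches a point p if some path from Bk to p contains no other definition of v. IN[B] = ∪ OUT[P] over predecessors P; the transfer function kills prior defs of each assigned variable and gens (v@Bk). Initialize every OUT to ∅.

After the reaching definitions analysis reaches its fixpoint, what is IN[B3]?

Answer: {a@B2, b@B1, c@B0, d@B2, f@B0}

Derivation:
Per-block solution:
  B0: | IN={} | OUT={a@B0, c@B0, f@B0}
  B1: | IN={a@B0, a@B2, b@B1, c@B0, d@B2, f@B0} | OUT={a@B0, a@B2, b@B1, c@B0, d@B2, f@B0}
  B2: | IN={a@B0, a@B2, b@B1, c@B0, d@B2, f@B0} | OUT={a@B2, b@B1, c@B0, d@B2, f@B0}
  B3: | IN={a@B2, b@B1, c@B0, d@B2, f@B0} | OUT={a@B2, b@B1, c@B0, d@B2, e@B3, f@B0}
  B4: | IN={a@B2, b@B1, c@B0, d@B2, e@B3, f@B0} | OUT={a@B2, b@B1, c@B0, d@B2, e@B3, f@B4}
  B5: | IN={a@B2, b@B1, c@B0, d@B2, e@B3, f@B4} | OUT={a@B2, b@B1, c@B0, d@B2, e@B3, f@B5}

Merge at B3: IN[B3] = OUT[B2] = {a@B2, b@B1, c@B0, d@B2, f@B0}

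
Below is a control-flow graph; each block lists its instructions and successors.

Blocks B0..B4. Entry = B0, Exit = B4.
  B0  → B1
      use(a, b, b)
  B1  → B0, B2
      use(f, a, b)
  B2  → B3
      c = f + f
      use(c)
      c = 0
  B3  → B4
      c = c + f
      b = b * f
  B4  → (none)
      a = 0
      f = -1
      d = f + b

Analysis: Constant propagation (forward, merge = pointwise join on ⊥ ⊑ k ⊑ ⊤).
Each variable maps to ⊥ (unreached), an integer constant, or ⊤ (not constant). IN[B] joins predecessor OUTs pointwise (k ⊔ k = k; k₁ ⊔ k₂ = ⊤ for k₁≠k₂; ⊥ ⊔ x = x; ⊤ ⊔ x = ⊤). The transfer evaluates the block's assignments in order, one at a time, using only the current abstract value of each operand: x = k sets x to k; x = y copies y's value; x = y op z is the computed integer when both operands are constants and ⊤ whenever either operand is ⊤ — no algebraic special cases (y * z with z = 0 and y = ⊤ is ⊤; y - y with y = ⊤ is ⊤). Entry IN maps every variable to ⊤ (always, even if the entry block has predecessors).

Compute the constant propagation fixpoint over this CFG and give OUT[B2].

Answer: {a: ⊤, b: ⊤, c: 0, d: ⊤, e: ⊤, f: ⊤}

Trace:
Per-block solution:
  B0:  IN=(all ⊤)  OUT=(all ⊤)
  B1:  IN=(all ⊤)  OUT=(all ⊤)
  B2:  IN=(all ⊤)  OUT={c:0; rest ⊤}
  B3:  IN={c:0; rest ⊤}  OUT=(all ⊤)
  B4:  IN=(all ⊤)  OUT={a:0, f:-1; rest ⊤}

Merge at B2: IN[B2] = OUT[B1] = {a: ⊤, b: ⊤, c: ⊤, d: ⊤, e: ⊤, f: ⊤}
Applying B2's transfer function to that IN value gives OUT[B2] (row B2 above).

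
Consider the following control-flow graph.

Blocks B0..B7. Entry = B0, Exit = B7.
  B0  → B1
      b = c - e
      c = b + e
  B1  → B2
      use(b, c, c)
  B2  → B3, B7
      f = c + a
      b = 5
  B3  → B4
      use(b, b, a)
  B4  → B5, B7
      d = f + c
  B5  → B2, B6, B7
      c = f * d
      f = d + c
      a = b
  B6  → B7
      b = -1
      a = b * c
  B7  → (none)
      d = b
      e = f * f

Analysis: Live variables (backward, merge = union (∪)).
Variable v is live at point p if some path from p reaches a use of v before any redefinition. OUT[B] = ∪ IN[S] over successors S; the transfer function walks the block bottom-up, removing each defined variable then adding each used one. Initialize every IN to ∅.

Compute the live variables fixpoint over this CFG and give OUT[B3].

Fixpoint table:
  B0:   IN={a, c, e}   OUT={a, b, c}
  B1:   IN={a, b, c}   OUT={a, c}
  B2:   IN={a, c}   OUT={a, b, c, f}
  B3:   IN={a, b, c, f}   OUT={b, c, f}
  B4:   IN={b, c, f}   OUT={b, d, f}
  B5:   IN={b, d, f}   OUT={a, b, c, f}
  B6:   IN={c, f}   OUT={b, f}
  B7:   IN={b, f}   OUT={}

Merge at B3: OUT[B3] = IN[B4] = {b, c, f}

Answer: {b, c, f}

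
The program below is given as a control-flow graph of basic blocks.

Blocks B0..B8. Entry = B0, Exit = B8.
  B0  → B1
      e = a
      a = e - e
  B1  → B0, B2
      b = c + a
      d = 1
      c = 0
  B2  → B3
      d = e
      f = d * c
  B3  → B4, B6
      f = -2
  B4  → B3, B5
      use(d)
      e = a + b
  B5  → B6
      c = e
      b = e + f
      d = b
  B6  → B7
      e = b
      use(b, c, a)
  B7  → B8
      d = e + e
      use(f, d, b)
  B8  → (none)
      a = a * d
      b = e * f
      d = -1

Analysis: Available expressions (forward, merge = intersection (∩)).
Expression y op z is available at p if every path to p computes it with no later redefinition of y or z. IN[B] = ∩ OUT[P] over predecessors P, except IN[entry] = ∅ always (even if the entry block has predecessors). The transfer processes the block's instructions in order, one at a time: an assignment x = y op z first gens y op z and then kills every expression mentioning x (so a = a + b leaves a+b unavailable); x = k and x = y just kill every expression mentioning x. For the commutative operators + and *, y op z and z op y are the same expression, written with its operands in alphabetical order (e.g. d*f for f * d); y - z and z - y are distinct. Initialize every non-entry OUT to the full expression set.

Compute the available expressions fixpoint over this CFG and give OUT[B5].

Answer: {e+f}

Derivation:
Per-block solution:
  B0:   IN={}   OUT={e-e}
  B1:   IN={e-e}   OUT={e-e}
  B2:   IN={e-e}   OUT={c*d, e-e}
  B3:   IN={c*d}   OUT={c*d}
  B4:   IN={c*d}   OUT={a+b, c*d}
  B5:   IN={a+b, c*d}   OUT={e+f}
  B6:   IN={}   OUT={}
  B7:   IN={}   OUT={e+e}
  B8:   IN={e+e}   OUT={e*f, e+e}

Merge at B5: IN[B5] = OUT[B4] = {a+b, c*d}
Applying B5's transfer function to that IN value gives OUT[B5] (row B5 above).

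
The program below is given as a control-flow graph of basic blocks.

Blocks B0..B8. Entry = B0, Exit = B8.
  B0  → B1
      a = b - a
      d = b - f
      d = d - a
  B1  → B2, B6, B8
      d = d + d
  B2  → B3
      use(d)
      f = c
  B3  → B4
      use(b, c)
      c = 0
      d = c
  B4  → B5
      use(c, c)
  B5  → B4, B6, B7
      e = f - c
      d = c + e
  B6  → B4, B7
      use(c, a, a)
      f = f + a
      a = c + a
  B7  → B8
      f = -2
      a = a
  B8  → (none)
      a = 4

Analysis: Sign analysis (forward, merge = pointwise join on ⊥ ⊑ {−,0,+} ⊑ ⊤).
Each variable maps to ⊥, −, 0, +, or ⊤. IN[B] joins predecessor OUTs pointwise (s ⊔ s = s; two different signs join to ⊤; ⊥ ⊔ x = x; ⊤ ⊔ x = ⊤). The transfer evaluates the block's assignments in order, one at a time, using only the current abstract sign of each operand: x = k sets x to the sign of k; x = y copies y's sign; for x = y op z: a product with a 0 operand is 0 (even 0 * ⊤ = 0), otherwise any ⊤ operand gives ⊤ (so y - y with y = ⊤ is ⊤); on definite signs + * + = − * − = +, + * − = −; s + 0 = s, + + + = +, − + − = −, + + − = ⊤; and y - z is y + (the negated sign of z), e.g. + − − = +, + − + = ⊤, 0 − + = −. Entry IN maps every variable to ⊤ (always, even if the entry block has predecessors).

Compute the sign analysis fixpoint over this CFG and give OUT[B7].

Fixpoint table:
  B0:   IN=(all ⊤)   OUT=(all ⊤)
  B1:   IN=(all ⊤)   OUT=(all ⊤)
  B2:   IN=(all ⊤)   OUT=(all ⊤)
  B3:   IN=(all ⊤)   OUT={c:0, d:0; rest ⊤}
  B4:   IN=(all ⊤)   OUT=(all ⊤)
  B5:   IN=(all ⊤)   OUT=(all ⊤)
  B6:   IN=(all ⊤)   OUT=(all ⊤)
  B7:   IN=(all ⊤)   OUT={f:-; rest ⊤}
  B8:   IN=(all ⊤)   OUT={a:+; rest ⊤}

Merge at B7: IN[B7] = OUT[B5] ⊔ OUT[B6] = {a: ⊤, b: ⊤, c: ⊤, d: ⊤, e: ⊤, f: ⊤}
Applying B7's transfer function to that IN value gives OUT[B7] (row B7 above).

Answer: {a: ⊤, b: ⊤, c: ⊤, d: ⊤, e: ⊤, f: -}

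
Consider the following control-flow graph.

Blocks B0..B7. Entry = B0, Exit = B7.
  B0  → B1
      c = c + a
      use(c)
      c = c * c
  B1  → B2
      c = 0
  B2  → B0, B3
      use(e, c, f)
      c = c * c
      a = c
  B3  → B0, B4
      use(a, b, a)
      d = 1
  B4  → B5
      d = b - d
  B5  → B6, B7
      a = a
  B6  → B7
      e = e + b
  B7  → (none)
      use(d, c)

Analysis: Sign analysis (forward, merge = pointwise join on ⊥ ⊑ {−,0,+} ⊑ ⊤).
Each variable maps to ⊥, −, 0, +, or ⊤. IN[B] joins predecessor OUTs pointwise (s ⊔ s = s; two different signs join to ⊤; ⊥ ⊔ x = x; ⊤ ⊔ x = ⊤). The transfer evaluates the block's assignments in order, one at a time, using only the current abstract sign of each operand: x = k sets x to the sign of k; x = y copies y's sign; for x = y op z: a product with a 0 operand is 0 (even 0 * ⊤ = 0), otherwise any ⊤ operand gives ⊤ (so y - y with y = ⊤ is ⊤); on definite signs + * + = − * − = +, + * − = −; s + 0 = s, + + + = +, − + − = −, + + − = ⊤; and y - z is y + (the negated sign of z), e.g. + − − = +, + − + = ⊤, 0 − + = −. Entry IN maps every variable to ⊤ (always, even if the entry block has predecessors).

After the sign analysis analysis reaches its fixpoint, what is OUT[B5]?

Answer: {a: 0, b: ⊤, c: 0, d: ⊤, e: ⊤, f: ⊤}

Trace:
Converged values:
  B0:  IN=(all ⊤)  OUT=(all ⊤)
  B1:  IN=(all ⊤)  OUT={c:0; rest ⊤}
  B2:  IN={c:0; rest ⊤}  OUT={a:0, c:0; rest ⊤}
  B3:  IN={a:0, c:0; rest ⊤}  OUT={a:0, c:0, d:+; rest ⊤}
  B4:  IN={a:0, c:0, d:+; rest ⊤}  OUT={a:0, c:0; rest ⊤}
  B5:  IN={a:0, c:0; rest ⊤}  OUT={a:0, c:0; rest ⊤}
  B6:  IN={a:0, c:0; rest ⊤}  OUT={a:0, c:0; rest ⊤}
  B7:  IN={a:0, c:0; rest ⊤}  OUT={a:0, c:0; rest ⊤}

Merge at B5: IN[B5] = OUT[B4] = {a: 0, b: ⊤, c: 0, d: ⊤, e: ⊤, f: ⊤}
Applying B5's transfer function to that IN value gives OUT[B5] (row B5 above).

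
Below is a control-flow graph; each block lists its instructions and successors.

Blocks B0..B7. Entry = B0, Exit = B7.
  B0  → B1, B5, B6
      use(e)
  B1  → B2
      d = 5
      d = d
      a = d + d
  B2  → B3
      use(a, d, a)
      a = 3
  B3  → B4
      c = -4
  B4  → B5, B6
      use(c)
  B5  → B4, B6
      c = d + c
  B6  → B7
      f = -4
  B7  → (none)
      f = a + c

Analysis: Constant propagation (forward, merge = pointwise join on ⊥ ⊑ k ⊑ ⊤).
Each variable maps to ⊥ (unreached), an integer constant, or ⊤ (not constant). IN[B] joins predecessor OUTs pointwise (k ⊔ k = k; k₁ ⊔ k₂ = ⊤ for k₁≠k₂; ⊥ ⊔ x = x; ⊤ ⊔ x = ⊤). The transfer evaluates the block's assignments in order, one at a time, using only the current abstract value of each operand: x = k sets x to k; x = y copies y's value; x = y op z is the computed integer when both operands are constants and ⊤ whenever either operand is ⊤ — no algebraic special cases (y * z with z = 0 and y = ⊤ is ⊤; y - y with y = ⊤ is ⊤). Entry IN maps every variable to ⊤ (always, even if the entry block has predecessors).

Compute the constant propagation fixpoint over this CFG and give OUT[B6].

Answer: {a: ⊤, b: ⊤, c: ⊤, d: ⊤, e: ⊤, f: -4}

Trace:
Per-block solution:
  B0: | IN=(all ⊤) | OUT=(all ⊤)
  B1: | IN=(all ⊤) | OUT={a:10, d:5; rest ⊤}
  B2: | IN={a:10, d:5; rest ⊤} | OUT={a:3, d:5; rest ⊤}
  B3: | IN={a:3, d:5; rest ⊤} | OUT={a:3, c:-4, d:5; rest ⊤}
  B4: | IN=(all ⊤) | OUT=(all ⊤)
  B5: | IN=(all ⊤) | OUT=(all ⊤)
  B6: | IN=(all ⊤) | OUT={f:-4; rest ⊤}
  B7: | IN={f:-4; rest ⊤} | OUT=(all ⊤)

Merge at B6: IN[B6] = OUT[B0] ⊔ OUT[B4] ⊔ OUT[B5] = {a: ⊤, b: ⊤, c: ⊤, d: ⊤, e: ⊤, f: ⊤}
Applying B6's transfer function to that IN value gives OUT[B6] (row B6 above).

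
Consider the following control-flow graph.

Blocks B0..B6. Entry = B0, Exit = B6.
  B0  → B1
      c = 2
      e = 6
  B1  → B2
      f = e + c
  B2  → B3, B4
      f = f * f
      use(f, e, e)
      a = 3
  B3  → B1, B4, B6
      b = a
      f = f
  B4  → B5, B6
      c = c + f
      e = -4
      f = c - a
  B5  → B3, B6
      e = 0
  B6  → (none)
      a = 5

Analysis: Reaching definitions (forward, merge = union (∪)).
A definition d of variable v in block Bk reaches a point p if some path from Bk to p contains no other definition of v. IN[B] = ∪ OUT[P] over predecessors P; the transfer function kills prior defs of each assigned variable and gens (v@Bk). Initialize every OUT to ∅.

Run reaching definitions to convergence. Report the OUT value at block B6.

Converged values:
  B0:  IN={}  OUT={c@B0, e@B0}
  B1:  IN={a@B2, b@B3, c@B0, c@B4, e@B0, e@B5, f@B3}  OUT={a@B2, b@B3, c@B0, c@B4, e@B0, e@B5, f@B1}
  B2:  IN={a@B2, b@B3, c@B0, c@B4, e@B0, e@B5, f@B1}  OUT={a@B2, b@B3, c@B0, c@B4, e@B0, e@B5, f@B2}
  B3:  IN={a@B2, b@B3, c@B0, c@B4, e@B0, e@B5, f@B2, f@B4}  OUT={a@B2, b@B3, c@B0, c@B4, e@B0, e@B5, f@B3}
  B4:  IN={a@B2, b@B3, c@B0, c@B4, e@B0, e@B5, f@B2, f@B3}  OUT={a@B2, b@B3, c@B4, e@B4, f@B4}
  B5:  IN={a@B2, b@B3, c@B4, e@B4, f@B4}  OUT={a@B2, b@B3, c@B4, e@B5, f@B4}
  B6:  IN={a@B2, b@B3, c@B0, c@B4, e@B0, e@B4, e@B5, f@B3, f@B4}  OUT={a@B6, b@B3, c@B0, c@B4, e@B0, e@B4, e@B5, f@B3, f@B4}

Merge at B6: IN[B6] = OUT[B3] ⊔ OUT[B4] ⊔ OUT[B5] = {a@B2, b@B3, c@B0, c@B4, e@B0, e@B4, e@B5, f@B3, f@B4}
Applying B6's transfer function to that IN value gives OUT[B6] (row B6 above).

Answer: {a@B6, b@B3, c@B0, c@B4, e@B0, e@B4, e@B5, f@B3, f@B4}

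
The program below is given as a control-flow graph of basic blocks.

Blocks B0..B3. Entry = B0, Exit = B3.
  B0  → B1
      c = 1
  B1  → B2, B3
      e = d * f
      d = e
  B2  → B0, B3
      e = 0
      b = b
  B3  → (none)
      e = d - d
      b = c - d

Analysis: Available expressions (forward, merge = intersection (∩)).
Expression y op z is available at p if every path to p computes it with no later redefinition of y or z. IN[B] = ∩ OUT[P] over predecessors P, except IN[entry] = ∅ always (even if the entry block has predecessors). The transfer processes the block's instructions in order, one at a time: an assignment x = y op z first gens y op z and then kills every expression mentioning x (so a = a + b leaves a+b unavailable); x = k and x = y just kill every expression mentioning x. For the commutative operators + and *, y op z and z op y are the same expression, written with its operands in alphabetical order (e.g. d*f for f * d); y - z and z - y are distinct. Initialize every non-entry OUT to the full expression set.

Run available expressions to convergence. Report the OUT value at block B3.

Answer: {c-d, d-d}

Working:
Per-block solution:
  B0: | IN={} | OUT={}
  B1: | IN={} | OUT={}
  B2: | IN={} | OUT={}
  B3: | IN={} | OUT={c-d, d-d}

Merge at B3: IN[B3] = OUT[B1] ∩ OUT[B2] = {}
Applying B3's transfer function to that IN value gives OUT[B3] (row B3 above).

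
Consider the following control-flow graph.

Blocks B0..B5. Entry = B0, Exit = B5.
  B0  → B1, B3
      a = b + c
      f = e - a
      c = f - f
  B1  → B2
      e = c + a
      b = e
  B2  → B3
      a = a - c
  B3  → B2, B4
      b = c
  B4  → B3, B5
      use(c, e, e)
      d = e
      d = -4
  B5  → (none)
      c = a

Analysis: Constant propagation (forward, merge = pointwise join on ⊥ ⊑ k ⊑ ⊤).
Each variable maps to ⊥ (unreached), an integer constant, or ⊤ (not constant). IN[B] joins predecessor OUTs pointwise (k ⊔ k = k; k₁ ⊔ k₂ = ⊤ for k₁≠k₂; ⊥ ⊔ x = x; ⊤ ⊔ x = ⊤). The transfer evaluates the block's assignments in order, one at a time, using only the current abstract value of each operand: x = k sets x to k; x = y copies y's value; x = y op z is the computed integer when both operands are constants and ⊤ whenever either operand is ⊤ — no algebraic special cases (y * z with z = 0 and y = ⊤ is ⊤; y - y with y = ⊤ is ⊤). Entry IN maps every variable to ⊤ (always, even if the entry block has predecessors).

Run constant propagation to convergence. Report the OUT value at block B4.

Per-block solution:
  B0: | IN=(all ⊤) | OUT=(all ⊤)
  B1: | IN=(all ⊤) | OUT=(all ⊤)
  B2: | IN=(all ⊤) | OUT=(all ⊤)
  B3: | IN=(all ⊤) | OUT=(all ⊤)
  B4: | IN=(all ⊤) | OUT={d:-4; rest ⊤}
  B5: | IN={d:-4; rest ⊤} | OUT={d:-4; rest ⊤}

Merge at B4: IN[B4] = OUT[B3] = {a: ⊤, b: ⊤, c: ⊤, d: ⊤, e: ⊤, f: ⊤}
Applying B4's transfer function to that IN value gives OUT[B4] (row B4 above).

Answer: {a: ⊤, b: ⊤, c: ⊤, d: -4, e: ⊤, f: ⊤}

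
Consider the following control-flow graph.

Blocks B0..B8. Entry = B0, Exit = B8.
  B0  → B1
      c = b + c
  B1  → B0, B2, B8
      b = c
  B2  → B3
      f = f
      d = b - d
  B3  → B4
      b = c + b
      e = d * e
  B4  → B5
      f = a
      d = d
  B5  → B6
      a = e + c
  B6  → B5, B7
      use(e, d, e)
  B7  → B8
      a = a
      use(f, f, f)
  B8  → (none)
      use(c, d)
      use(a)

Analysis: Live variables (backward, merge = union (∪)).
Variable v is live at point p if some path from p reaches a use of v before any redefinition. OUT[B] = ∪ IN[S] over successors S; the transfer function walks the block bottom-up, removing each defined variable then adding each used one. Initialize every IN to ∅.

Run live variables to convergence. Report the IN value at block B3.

Answer: {a, b, c, d, e}

Derivation:
Fixpoint table:
  B0:  IN={a, b, c, d, e, f}  OUT={a, c, d, e, f}
  B1:  IN={a, c, d, e, f}  OUT={a, b, c, d, e, f}
  B2:  IN={a, b, c, d, e, f}  OUT={a, b, c, d, e}
  B3:  IN={a, b, c, d, e}  OUT={a, c, d, e}
  B4:  IN={a, c, d, e}  OUT={c, d, e, f}
  B5:  IN={c, d, e, f}  OUT={a, c, d, e, f}
  B6:  IN={a, c, d, e, f}  OUT={a, c, d, e, f}
  B7:  IN={a, c, d, f}  OUT={a, c, d}
  B8:  IN={a, c, d}  OUT={}

Merge at B3: OUT[B3] = IN[B4] = {a, c, d, e}
Applying B3's transfer function to that OUT value gives IN[B3] (row B3 above).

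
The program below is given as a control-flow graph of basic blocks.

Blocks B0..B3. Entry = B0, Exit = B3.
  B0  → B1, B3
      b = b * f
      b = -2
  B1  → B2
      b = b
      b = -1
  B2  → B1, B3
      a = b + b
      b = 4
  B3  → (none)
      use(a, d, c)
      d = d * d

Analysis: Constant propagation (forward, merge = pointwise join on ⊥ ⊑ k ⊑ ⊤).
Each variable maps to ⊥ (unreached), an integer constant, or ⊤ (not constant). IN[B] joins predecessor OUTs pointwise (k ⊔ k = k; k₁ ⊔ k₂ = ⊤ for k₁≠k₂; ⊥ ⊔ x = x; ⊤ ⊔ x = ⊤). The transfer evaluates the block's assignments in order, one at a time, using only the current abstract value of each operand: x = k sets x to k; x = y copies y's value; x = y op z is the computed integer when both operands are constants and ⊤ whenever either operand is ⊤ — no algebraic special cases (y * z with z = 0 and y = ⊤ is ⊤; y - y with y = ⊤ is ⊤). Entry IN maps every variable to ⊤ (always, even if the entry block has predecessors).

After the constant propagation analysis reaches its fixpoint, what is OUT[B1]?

Per-block solution:
  B0:  IN=(all ⊤)  OUT={b:-2; rest ⊤}
  B1:  IN=(all ⊤)  OUT={b:-1; rest ⊤}
  B2:  IN={b:-1; rest ⊤}  OUT={a:-2, b:4; rest ⊤}
  B3:  IN=(all ⊤)  OUT=(all ⊤)

Merge at B1: IN[B1] = OUT[B0] ⊔ OUT[B2] = {a: ⊤, b: ⊤, c: ⊤, d: ⊤, e: ⊤, f: ⊤}
Applying B1's transfer function to that IN value gives OUT[B1] (row B1 above).

Answer: {a: ⊤, b: -1, c: ⊤, d: ⊤, e: ⊤, f: ⊤}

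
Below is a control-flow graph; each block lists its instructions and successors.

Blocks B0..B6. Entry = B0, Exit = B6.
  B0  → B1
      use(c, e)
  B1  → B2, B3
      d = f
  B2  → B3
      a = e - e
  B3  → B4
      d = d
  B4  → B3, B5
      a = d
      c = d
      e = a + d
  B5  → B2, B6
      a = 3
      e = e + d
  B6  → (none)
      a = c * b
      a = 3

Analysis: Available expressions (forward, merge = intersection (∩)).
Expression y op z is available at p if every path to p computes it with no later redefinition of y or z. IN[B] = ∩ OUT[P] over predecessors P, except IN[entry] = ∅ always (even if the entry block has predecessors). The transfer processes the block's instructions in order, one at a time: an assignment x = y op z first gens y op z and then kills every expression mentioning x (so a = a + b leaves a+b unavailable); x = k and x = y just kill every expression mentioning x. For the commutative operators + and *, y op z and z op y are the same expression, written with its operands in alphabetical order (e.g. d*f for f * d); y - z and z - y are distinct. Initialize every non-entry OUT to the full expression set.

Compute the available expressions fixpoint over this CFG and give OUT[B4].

Answer: {a+d}

Working:
Fixpoint table:
  B0:  IN={}  OUT={}
  B1:  IN={}  OUT={}
  B2:  IN={}  OUT={e-e}
  B3:  IN={}  OUT={}
  B4:  IN={}  OUT={a+d}
  B5:  IN={a+d}  OUT={}
  B6:  IN={}  OUT={b*c}

Merge at B4: IN[B4] = OUT[B3] = {}
Applying B4's transfer function to that IN value gives OUT[B4] (row B4 above).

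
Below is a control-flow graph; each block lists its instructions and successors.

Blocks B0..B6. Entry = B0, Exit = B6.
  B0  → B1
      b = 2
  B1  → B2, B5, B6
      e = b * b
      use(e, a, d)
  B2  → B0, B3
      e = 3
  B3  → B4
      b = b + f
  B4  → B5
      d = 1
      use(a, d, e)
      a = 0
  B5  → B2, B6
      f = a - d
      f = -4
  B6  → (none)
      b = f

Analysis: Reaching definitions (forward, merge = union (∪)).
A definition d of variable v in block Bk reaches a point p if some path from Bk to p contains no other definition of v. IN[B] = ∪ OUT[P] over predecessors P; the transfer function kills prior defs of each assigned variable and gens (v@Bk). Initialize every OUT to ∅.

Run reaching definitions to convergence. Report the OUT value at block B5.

Answer: {a@B4, b@B0, b@B3, d@B4, e@B1, e@B2, f@B5}

Trace:
Fixpoint table:
  B0:   IN={a@B4, b@B0, b@B3, d@B4, e@B2, f@B5}   OUT={a@B4, b@B0, d@B4, e@B2, f@B5}
  B1:   IN={a@B4, b@B0, d@B4, e@B2, f@B5}   OUT={a@B4, b@B0, d@B4, e@B1, f@B5}
  B2:   IN={a@B4, b@B0, b@B3, d@B4, e@B1, e@B2, f@B5}   OUT={a@B4, b@B0, b@B3, d@B4, e@B2, f@B5}
  B3:   IN={a@B4, b@B0, b@B3, d@B4, e@B2, f@B5}   OUT={a@B4, b@B3, d@B4, e@B2, f@B5}
  B4:   IN={a@B4, b@B3, d@B4, e@B2, f@B5}   OUT={a@B4, b@B3, d@B4, e@B2, f@B5}
  B5:   IN={a@B4, b@B0, b@B3, d@B4, e@B1, e@B2, f@B5}   OUT={a@B4, b@B0, b@B3, d@B4, e@B1, e@B2, f@B5}
  B6:   IN={a@B4, b@B0, b@B3, d@B4, e@B1, e@B2, f@B5}   OUT={a@B4, b@B6, d@B4, e@B1, e@B2, f@B5}

Merge at B5: IN[B5] = OUT[B1] ⊔ OUT[B4] = {a@B4, b@B0, b@B3, d@B4, e@B1, e@B2, f@B5}
Applying B5's transfer function to that IN value gives OUT[B5] (row B5 above).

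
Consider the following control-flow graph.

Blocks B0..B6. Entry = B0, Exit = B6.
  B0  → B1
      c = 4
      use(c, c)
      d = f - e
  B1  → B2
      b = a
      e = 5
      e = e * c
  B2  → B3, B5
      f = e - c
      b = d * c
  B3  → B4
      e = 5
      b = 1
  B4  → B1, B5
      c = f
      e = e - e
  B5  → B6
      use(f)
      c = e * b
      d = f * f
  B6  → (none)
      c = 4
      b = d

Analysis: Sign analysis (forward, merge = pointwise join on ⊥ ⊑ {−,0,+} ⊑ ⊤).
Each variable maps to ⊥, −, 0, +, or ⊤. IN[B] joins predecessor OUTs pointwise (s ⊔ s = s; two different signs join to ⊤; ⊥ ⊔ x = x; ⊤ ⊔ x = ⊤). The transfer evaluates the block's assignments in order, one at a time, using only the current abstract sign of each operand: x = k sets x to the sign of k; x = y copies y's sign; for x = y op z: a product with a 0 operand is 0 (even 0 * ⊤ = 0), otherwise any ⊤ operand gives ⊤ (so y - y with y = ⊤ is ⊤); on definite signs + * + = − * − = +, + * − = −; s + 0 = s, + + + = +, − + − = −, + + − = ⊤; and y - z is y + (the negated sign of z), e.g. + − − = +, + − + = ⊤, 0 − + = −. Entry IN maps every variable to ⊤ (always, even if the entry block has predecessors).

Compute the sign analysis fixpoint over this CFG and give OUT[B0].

Fixpoint table:
  B0:   IN=(all ⊤)   OUT={c:+; rest ⊤}
  B1:   IN=(all ⊤)   OUT=(all ⊤)
  B2:   IN=(all ⊤)   OUT=(all ⊤)
  B3:   IN=(all ⊤)   OUT={b:+, e:+; rest ⊤}
  B4:   IN={b:+, e:+; rest ⊤}   OUT={b:+; rest ⊤}
  B5:   IN=(all ⊤)   OUT=(all ⊤)
  B6:   IN=(all ⊤)   OUT={c:+; rest ⊤}

B0 is the boundary node: IN[B0] = {a: ⊤, b: ⊤, c: ⊤, d: ⊤, e: ⊤, f: ⊤}
Applying B0's transfer function to that IN value gives OUT[B0] (row B0 above).

Answer: {a: ⊤, b: ⊤, c: +, d: ⊤, e: ⊤, f: ⊤}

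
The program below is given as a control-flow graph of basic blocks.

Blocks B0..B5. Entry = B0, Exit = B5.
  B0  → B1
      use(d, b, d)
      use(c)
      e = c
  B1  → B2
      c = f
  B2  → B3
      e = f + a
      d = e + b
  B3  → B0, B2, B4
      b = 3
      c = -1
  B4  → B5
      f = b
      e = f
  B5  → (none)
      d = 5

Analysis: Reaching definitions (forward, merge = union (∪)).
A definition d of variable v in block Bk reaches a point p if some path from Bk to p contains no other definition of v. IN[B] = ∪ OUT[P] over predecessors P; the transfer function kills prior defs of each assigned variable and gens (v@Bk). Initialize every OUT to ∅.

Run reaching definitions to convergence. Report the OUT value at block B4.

Converged values:
  B0:  IN={b@B3, c@B3, d@B2, e@B2}  OUT={b@B3, c@B3, d@B2, e@B0}
  B1:  IN={b@B3, c@B3, d@B2, e@B0}  OUT={b@B3, c@B1, d@B2, e@B0}
  B2:  IN={b@B3, c@B1, c@B3, d@B2, e@B0, e@B2}  OUT={b@B3, c@B1, c@B3, d@B2, e@B2}
  B3:  IN={b@B3, c@B1, c@B3, d@B2, e@B2}  OUT={b@B3, c@B3, d@B2, e@B2}
  B4:  IN={b@B3, c@B3, d@B2, e@B2}  OUT={b@B3, c@B3, d@B2, e@B4, f@B4}
  B5:  IN={b@B3, c@B3, d@B2, e@B4, f@B4}  OUT={b@B3, c@B3, d@B5, e@B4, f@B4}

Merge at B4: IN[B4] = OUT[B3] = {b@B3, c@B3, d@B2, e@B2}
Applying B4's transfer function to that IN value gives OUT[B4] (row B4 above).

Answer: {b@B3, c@B3, d@B2, e@B4, f@B4}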